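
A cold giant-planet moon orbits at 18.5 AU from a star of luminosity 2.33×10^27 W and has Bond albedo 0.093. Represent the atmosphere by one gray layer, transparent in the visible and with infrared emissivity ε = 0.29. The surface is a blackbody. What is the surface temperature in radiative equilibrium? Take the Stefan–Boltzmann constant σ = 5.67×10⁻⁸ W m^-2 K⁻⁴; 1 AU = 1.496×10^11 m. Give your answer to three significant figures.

Orbital distance: d = 18.5 AU = 2.768×10^12 m.
Spreading L over a sphere of radius d: S = 2.33×10^27/(4π·2.77×10^12²) = 24.21 W m^-2.
At the top of the atmosphere, σT_e⁴ = S(1−α)/4 = 5.489 W m^-2, giving T_e = 99.19 K.
The surface balance (absorbed SW + ε·downward IR = σT_s⁴) with T_a⁴ = T_s⁴/2 reduces to T_s = T_e·[2/(2−ε)]^¼ = 103.2 K.

103 K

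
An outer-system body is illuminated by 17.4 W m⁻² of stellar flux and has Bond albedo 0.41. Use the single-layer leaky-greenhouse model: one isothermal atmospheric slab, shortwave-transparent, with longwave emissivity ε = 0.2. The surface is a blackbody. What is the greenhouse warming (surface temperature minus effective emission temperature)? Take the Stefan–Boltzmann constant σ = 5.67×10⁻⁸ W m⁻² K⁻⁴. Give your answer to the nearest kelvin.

Effective emission temperature (TOA balance): σT_e⁴ = S(1−α)/4 = 2.567 W m⁻² → T_e = 82.02 K.
Surface balance with a leaky layer gives σT_s⁴ = σT_e⁴·2/(2−ε), so T_s = T_e·[2/(2−0.2)]^(1/4) = 84.21 K.
Greenhouse warming: T_s − T_e = 2.189 K.

2 kelvin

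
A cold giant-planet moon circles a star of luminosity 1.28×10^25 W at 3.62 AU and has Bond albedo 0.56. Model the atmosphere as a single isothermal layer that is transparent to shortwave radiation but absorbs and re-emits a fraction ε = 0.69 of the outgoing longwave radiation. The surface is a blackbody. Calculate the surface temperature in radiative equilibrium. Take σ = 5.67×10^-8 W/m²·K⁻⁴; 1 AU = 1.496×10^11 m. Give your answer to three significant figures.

56.6 K

Orbital distance: d = 3.62 AU = 5.416×10^11 m.
S = L/(4πd²) = 3.473 W/m².
The planet radiates to space at T_e = [S(1−α)/(4σ)]^(1/4) = 50.95 K.
The surface balance (absorbed SW + ε·downward IR = σT_s⁴) with T_a⁴ = T_s⁴/2 reduces to T_s = T_e·[2/(2−ε)]^¼ = 56.63 K.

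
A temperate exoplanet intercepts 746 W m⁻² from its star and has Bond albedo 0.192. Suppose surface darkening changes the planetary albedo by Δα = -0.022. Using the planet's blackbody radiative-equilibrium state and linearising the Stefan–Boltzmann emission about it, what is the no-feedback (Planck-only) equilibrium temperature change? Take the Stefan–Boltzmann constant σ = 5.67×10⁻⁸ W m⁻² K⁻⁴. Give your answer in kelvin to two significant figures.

1.5 kelvin

The baseline emission temperature is T_e = 227.1 K.
ΔF = −(S/4)Δα = −(746.0/4)×(-0.022) = 4.103 W m⁻².
The Planck feedback parameter is 4σT_e³ = 2.655 W m⁻²/K.
ΔT₀ = ΔF/λ_P = 4.103/2.655 = 1.55 K.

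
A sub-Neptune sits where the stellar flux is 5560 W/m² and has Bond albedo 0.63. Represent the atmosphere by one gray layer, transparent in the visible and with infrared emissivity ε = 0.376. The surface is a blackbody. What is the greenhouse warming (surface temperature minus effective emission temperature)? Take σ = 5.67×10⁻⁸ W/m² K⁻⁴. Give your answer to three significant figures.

Effective emission temperature (TOA balance): σT_e⁴ = S(1−α)/4 = 514.3 W/m² → T_e = 308.6 K.
For a single slab of emissivity ε, T_s⁴ = 2T_e⁴/(2−ε); thus T_s = 308.6·(1.232)^(1/4) = 325.1 K.
Greenhouse warming: T_s − T_e = 16.49 K.

16.5 K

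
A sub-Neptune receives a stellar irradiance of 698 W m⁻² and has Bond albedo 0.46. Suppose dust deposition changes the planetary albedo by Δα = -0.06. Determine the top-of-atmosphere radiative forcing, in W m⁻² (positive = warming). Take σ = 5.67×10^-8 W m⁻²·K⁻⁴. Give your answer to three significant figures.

10.5 W m⁻²

The change in absorbed flux is Δ[S(1−α)/4] = −SΔα/4 = 10.47 W m⁻².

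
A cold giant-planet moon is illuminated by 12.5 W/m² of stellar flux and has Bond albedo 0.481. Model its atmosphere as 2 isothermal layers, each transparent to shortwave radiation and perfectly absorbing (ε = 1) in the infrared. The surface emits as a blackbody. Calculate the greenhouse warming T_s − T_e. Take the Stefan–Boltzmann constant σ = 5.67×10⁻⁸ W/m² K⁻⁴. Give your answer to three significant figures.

The effective emission temperature is T_e = [S(1−α)/(4σ)]^¼ = 73.13 K.
Surface: T_s = (3)^¼·T_e = 96.25 K.
Warming: T_s − T_e = 23.12 K.

23.1 K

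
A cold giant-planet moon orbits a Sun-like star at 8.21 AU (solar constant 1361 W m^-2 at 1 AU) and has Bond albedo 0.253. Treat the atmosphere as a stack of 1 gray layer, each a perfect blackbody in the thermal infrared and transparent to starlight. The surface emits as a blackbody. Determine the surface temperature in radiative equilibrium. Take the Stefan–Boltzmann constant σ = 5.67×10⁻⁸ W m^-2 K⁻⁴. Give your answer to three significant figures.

107 K

Irradiance scales as 1/d², so S = 1361 W m^-2 × (1/8.21)² = 20.19 W m^-2.
OLR = S(1−α)/4 = 3.771 W m^-2; the top layer radiates at T_e = 90.31 K.
For an N-layer opaque stack, T_s⁴ = (N+1)T_e⁴, hence T_s = (2)^(1/4)×90.31 K = 107.4 K.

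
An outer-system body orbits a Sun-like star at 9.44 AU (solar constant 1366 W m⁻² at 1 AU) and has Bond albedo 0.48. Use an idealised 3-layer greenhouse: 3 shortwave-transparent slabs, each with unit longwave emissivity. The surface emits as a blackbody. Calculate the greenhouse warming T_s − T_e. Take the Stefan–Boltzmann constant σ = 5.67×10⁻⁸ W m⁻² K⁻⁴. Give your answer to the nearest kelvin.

Irradiance scales as 1/d², so S = 1366 W m⁻² × (1/9.44)² = 15.33 W m⁻².
Top-of-atmosphere balance: σT_e⁴ = S(1−α)/4 = 1.993 W m⁻² → T_e = 77.00 K.
T_s = (N+1)^(1/4)·T_e = 108.9 K.
So the greenhouse effect raises the surface by 108.9 − 77.00 = 31.89 K.

32 kelvin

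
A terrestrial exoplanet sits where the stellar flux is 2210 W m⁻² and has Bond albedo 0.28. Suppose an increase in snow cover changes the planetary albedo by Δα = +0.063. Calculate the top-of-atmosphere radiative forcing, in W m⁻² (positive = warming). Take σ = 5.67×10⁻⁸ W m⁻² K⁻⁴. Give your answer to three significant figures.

-34.8 W m⁻²

The change in absorbed flux is Δ[S(1−α)/4] = −SΔα/4 = -34.81 W m⁻².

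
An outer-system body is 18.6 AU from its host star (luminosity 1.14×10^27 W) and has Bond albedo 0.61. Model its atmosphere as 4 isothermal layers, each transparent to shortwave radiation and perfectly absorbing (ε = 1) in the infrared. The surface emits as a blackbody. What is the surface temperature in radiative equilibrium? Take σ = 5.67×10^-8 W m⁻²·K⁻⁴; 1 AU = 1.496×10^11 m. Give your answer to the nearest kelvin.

100 K

Orbital distance: d = 18.6 AU = 2.783×10^12 m.
S = L/(4πd²) = 11.72 W m⁻².
The effective emission temperature is T_e = [S(1−α)/(4σ)]^¼ = 67.00 K.
Layer-by-layer balance gives σT_s⁴ = (N+1)σT_e⁴, so T_s = 5^¼·67.00 = 100.2 K.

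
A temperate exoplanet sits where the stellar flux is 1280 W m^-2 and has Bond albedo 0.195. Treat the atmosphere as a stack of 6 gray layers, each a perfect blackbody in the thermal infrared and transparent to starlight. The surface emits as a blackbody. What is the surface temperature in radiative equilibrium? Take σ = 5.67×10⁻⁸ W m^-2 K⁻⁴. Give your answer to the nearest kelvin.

422 kelvin

The effective emission temperature is T_e = [S(1−α)/(4σ)]^¼ = 259.6 K.
Layer-by-layer balance gives σT_s⁴ = (N+1)σT_e⁴, so T_s = 7^¼·259.6 = 422.3 K.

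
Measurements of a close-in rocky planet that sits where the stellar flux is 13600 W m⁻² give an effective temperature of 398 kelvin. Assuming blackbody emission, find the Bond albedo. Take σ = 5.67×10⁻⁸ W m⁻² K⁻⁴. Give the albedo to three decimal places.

From σT⁴ = S(1−α)/4 we invert for α: 1−α = 4σT⁴/S.
σT⁴ = 1423 W m⁻², so 4σT⁴ = 5691 W m⁻².
Hence α = 1 − 5691/13600 = 0.5816.

0.582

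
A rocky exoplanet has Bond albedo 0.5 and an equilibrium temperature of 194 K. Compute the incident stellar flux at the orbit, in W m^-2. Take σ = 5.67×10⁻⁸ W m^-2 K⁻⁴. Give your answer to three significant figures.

From S(1−α)/4 = σT⁴: S = 4σT⁴/(1−α).
σT⁴ = 5.67×10⁻⁸·(194)⁴ = 80.31 W m^-2.
So S = 4×80.31/(1−0.5) = 642.5 W m^-2.

643 W m^-2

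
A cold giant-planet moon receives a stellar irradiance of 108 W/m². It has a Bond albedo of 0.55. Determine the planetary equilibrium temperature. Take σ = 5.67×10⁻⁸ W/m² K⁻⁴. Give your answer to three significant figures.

121 K

Averaging over the sphere, the absorbed flux is S(1−α)/4 = 12.15 W/m².
In equilibrium σT⁴ equals this, so T = 121.0 K.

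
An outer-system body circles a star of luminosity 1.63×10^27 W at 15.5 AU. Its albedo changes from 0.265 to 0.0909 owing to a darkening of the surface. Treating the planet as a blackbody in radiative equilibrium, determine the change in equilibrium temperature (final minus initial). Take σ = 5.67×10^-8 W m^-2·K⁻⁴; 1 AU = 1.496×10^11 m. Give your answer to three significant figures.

Orbital distance: d = 15.5 AU = 2.319×10^12 m.
S = L/(4πd²) = 24.12 W m^-2.
With α = 0.265, T₁ = 94.03 K.
Final:   T₂ = [S(1−0.0909)/(4σ)]^(1/4) = 99.16 K.
Change: 99.16 − 94.03 = 5.133 K.

5.13 K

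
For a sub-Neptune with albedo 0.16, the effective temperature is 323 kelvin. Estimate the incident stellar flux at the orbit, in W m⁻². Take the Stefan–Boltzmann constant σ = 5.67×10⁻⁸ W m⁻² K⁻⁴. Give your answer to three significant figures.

From S(1−α)/4 = σT⁴: S = 4σT⁴/(1−α).
The emitted flux is σT⁴ = 617.2 W m⁻².
S = 4·617.2/0.84 = 2939 W m⁻².

2940 W m⁻²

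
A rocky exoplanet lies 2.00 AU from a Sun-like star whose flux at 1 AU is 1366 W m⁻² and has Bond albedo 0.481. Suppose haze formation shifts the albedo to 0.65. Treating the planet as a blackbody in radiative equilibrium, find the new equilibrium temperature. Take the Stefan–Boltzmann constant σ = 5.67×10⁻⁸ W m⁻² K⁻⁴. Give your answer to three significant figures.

Flux at the orbit: S = 1366/(2.00)² = 341.5 W m⁻².
New equilibrium: T₂ = [(1−0.65)·341.5/(4σ)]^(1/4) = 151.5 K.

152 K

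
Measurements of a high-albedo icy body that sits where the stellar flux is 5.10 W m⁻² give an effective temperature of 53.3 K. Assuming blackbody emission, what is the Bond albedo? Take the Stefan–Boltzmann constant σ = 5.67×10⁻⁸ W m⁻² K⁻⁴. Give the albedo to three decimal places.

From σT⁴ = S(1−α)/4 we invert for α: 1−α = 4σT⁴/S.
σT⁴ = 0.4576 W m⁻², so 4σT⁴ = 1.830 W m⁻².
1−α = 1.830/5.100 = 0.3589, so α = 0.6411.

0.641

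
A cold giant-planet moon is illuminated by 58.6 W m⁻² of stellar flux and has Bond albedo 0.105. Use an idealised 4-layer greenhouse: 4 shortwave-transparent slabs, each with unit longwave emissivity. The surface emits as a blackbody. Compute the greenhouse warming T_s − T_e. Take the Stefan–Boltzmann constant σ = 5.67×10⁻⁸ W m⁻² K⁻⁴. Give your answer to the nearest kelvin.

Top-of-atmosphere balance: σT_e⁴ = S(1−α)/4 = 13.11 W m⁻² → T_e = 123.3 K.
T_s = (N+1)^(1/4)·T_e = 184.4 K.
So the greenhouse effect raises the surface by 184.4 − 123.3 = 61.08 K.

61 kelvin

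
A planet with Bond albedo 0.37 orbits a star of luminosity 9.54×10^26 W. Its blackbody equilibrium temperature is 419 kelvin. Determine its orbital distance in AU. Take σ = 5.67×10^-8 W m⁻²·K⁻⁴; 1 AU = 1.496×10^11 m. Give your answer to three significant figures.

0.553 AU

Required flux: S = 4σT⁴/(1−α) = 11100 W m⁻².
From L = 4πd²S, d = √(9.54×10^26/(4π·11100)) = 8.272×10^10 m = 0.5529 AU.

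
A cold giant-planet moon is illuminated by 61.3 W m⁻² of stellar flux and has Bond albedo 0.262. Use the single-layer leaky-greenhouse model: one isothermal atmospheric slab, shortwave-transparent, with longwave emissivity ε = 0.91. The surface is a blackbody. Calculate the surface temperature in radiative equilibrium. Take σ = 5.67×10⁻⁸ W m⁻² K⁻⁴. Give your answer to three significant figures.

138 K

At the top of the atmosphere, σT_e⁴ = S(1−α)/4 = 11.31 W m⁻², giving T_e = 118.8 K.
For a single slab of emissivity ε, T_s⁴ = 2T_e⁴/(2−ε); thus T_s = 118.8·(1.835)^(1/4) = 138.3 K.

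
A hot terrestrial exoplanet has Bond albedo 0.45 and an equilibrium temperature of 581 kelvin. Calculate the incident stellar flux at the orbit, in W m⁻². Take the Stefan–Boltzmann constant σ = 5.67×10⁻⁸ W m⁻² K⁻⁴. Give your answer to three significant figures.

47000 W m⁻²

From S(1−α)/4 = σT⁴: S = 4σT⁴/(1−α).
The emitted flux is σT⁴ = 6461 W m⁻².
S = 4·6461/0.55 = 46990 W m⁻².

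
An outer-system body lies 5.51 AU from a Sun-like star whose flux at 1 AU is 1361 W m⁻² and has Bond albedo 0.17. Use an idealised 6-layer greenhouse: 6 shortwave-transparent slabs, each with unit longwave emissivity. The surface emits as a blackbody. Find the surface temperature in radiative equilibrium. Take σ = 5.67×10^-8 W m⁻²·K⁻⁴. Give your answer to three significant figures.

Irradiance scales as 1/d², so S = 1361 W m⁻² × (1/5.51)² = 44.83 W m⁻².
OLR = S(1−α)/4 = 9.302 W m⁻²; the top layer radiates at T_e = 113.2 K.
For an N-layer opaque stack, T_s⁴ = (N+1)T_e⁴, hence T_s = (7)^(1/4)×113.2 K = 184.1 K.

184 K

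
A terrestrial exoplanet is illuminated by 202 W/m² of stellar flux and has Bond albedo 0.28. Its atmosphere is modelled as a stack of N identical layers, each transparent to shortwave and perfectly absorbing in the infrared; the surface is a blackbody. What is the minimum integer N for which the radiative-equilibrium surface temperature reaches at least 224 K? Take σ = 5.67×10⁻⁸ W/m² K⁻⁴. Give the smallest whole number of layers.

OLR = S(1−α)/4 = 36.36 W/m²; the top layer radiates at T_e = 159.1 K.
Since T_s⁴ = (N+1)T_e⁴, we need N ≥ (T_s/T_e)⁴ − 1 = 2.926.
The minimum whole number is N = 3.

3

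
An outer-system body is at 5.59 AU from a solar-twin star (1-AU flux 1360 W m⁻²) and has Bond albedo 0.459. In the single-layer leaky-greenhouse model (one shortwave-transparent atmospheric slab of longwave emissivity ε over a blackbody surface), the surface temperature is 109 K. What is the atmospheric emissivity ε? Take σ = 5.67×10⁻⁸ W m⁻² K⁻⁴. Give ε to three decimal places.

Flux at the orbit: S = 1360/(5.59)² = 43.52 W m⁻².
First, T_e = [43.52·(1−0.459)/(4σ)]^(1/4) = 100.9 K.
Inverting T_s⁴ = 2T_e⁴/(2−ε): (T_e/T_s)⁴ = 0.7355, so ε = 2(1 − 0.7355) = 0.5291.

0.529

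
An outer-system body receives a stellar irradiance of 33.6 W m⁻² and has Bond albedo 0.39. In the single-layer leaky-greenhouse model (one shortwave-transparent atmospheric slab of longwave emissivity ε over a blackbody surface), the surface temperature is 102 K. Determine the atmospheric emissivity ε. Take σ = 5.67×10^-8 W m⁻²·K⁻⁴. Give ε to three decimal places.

0.330

TOA balance gives T_e = 97.50 K.
T_s⁴ = T_e⁴·2/(2−ε) → ε = 2 − 2(T_e/T_s)⁴ = 2 − 2·(97.50/102)⁴ = 0.3302.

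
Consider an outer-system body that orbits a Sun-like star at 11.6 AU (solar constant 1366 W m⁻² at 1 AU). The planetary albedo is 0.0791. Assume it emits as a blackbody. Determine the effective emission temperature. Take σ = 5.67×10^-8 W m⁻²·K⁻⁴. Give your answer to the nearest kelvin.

Irradiance scales as 1/d², so S = 1366 W m⁻² × (1/11.6)² = 10.15 W m⁻².
Averaging over the sphere, the absorbed flux is S(1−α)/4 = 2.337 W m⁻².
Balancing against σT⁴: T = (2.337/5.67×10⁻⁸)^(1/4) = 80.13 K.

80 K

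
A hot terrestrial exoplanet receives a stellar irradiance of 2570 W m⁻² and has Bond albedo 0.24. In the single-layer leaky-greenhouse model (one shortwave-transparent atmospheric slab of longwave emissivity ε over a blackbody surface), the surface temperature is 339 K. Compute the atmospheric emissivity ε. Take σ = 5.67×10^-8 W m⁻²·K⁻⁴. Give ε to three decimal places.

TOA balance gives T_e = 304.6 K.
T_s⁴ = T_e⁴·2/(2−ε) → ε = 2 − 2(T_e/T_s)⁴ = 2 − 2·(304.6/339)⁴ = 0.6958.

0.696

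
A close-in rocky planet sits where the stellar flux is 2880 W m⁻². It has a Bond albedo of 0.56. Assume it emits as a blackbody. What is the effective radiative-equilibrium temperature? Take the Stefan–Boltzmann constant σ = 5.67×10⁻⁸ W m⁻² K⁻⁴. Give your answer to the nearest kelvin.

Absorbed flux (global mean): S(1−α)/4 = 2880·0.44/4 = 316.8 W m⁻².
In equilibrium σT⁴ equals this, so T = 273.4 K.

273 K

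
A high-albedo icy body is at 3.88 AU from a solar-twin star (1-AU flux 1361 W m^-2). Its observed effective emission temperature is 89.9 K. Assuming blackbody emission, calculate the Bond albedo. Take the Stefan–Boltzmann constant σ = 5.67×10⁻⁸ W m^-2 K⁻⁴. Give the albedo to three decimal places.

0.836

Irradiance scales as 1/d², so S = 1361 W m^-2 × (1/3.88)² = 90.41 W m^-2.
Energy balance: S(1−α)/4 = σT⁴, so 1−α = 4σT⁴/S.
4σT⁴ = 4·5.67×10⁻⁸·(89.9)⁴ = 14.81 W m^-2.
1−α = 14.81/90.41 = 0.1639, so α = 0.8361.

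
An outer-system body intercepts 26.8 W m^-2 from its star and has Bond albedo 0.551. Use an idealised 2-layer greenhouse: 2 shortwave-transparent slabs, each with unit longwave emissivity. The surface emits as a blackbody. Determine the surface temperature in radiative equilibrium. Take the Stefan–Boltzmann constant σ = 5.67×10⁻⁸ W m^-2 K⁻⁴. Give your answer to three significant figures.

OLR = S(1−α)/4 = 3.008 W m^-2; the top layer radiates at T_e = 85.35 K.
For an N-layer opaque stack, T_s⁴ = (N+1)T_e⁴, hence T_s = (3)^(1/4)×85.35 K = 112.3 K.

112 kelvin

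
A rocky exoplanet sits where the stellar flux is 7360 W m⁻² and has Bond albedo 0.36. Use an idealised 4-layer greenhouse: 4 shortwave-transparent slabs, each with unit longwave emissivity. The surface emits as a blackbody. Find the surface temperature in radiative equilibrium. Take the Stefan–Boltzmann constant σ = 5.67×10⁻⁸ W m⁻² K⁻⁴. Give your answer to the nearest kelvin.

The effective emission temperature is T_e = [S(1−α)/(4σ)]^¼ = 379.6 K.
With N = 4 opaque layers, T_s = (N+1)^(1/4)·T_e = 5^(1/4)·379.6 = 567.7 K.

568 kelvin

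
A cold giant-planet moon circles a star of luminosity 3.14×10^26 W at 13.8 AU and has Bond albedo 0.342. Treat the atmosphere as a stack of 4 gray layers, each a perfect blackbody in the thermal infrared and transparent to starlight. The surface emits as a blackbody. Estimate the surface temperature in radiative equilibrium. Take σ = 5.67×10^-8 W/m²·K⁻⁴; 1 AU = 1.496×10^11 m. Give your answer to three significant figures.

96.0 K

d = 13.8 × 1.496×10^11 m = 2.064×10^12 m.
Flux at the orbit: S = L/(4πd²) = 3.14×10^26/(4π·(2.06×10^12)²) = 5.863 W/m².
The effective emission temperature is T_e = [S(1−α)/(4σ)]^¼ = 64.22 K.
Layer-by-layer balance gives σT_s⁴ = (N+1)σT_e⁴, so T_s = 5^¼·64.22 = 96.03 K.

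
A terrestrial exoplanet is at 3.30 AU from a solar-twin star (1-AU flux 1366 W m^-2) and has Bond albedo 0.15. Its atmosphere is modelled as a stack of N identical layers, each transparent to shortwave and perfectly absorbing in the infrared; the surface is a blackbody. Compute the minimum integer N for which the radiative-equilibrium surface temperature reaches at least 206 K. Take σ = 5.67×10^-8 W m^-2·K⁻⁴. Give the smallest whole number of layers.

3

Flux at the orbit: S = 1366/(3.30)² = 125.4 W m^-2.
Top-of-atmosphere balance: σT_e⁴ = S(1−α)/4 = 26.66 W m^-2 → T_e = 147.2 K.
Since T_s⁴ = (N+1)T_e⁴, we need N ≥ (T_s/T_e)⁴ − 1 = 2.831.
Rounding up, N = 3.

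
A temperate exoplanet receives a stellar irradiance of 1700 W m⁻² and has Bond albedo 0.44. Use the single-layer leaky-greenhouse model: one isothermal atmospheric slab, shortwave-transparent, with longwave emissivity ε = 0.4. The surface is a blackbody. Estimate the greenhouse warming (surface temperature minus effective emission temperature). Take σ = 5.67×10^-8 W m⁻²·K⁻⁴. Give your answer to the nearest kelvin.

15 K

Effective emission temperature (TOA balance): σT_e⁴ = S(1−α)/4 = 238.0 W m⁻² → T_e = 254.5 K.
Surface balance with a leaky layer gives σT_s⁴ = σT_e⁴·2/(2−ε), so T_s = T_e·[2/(2−0.4)]^(1/4) = 269.1 K.
Greenhouse warming: T_s − T_e = 14.60 K.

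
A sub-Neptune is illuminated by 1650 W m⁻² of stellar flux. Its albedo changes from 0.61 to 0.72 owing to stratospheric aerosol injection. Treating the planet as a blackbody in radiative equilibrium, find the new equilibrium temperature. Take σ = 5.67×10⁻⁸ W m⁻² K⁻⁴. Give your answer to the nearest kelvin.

With the new albedo, S(1−α₂)/4 = 115.5 W m⁻², so T₂ = 212.4 K.

212 kelvin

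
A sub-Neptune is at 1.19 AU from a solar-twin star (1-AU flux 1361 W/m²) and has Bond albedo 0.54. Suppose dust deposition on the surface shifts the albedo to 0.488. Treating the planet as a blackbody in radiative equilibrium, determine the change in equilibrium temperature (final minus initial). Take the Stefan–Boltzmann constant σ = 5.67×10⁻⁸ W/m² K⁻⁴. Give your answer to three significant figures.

Irradiance scales as 1/d², so S = 1361 W/m² × (1/1.19)² = 961.1 W/m².
Initial: T₁ = [S(1−0.54)/(4σ)]^(1/4) = 210.1 K.
With α = 0.488, T₂ = 215.8 K.
Change: 215.8 − 210.1 = 5.702 K.

5.70 K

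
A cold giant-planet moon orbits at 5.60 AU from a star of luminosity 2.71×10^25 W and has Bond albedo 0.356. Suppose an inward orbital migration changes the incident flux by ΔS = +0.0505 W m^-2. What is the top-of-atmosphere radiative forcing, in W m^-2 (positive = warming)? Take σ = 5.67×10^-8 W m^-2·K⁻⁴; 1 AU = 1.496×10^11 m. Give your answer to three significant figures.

d = 5.60 × 1.496×10^11 m = 8.378×10^11 m.
Flux at the orbit: S = L/(4πd²) = 2.71×10^25/(4π·(8.38×10^11)²) = 3.073 W m^-2.
Only a fraction (1−α) is absorbed and it's spread over 4πR², so ΔF = (1−α)ΔS/4 = 0.008131 W m^-2.

0.00813 W m^-2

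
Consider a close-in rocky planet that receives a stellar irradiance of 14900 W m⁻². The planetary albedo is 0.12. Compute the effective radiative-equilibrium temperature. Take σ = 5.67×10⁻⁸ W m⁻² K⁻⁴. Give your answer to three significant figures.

The planet absorbs (1−α)S over its disc πR² and re-emits over 4πR², so the mean absorbed flux is (1−0.12)·14900/4 = 3278 W m⁻².
In equilibrium σT⁴ equals this, so T = 490.4 K.

490 kelvin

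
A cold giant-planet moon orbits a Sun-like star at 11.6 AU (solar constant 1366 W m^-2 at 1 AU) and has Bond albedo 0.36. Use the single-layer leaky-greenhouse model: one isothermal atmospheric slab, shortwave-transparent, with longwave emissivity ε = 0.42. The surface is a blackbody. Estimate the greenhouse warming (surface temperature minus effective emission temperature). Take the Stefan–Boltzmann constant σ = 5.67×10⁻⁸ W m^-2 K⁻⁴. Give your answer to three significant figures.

Irradiance scales as 1/d², so S = 1366 W m^-2 × (1/11.6)² = 10.15 W m^-2.
Effective emission temperature (TOA balance): σT_e⁴ = S(1−α)/4 = 1.624 W m^-2 → T_e = 73.16 K.
For a single slab of emissivity ε, T_s⁴ = 2T_e⁴/(2−ε); thus T_s = 73.16·(1.266)^(1/4) = 77.60 K.
T_s − T_e = 77.60 − 73.16 = 4.441 K.

4.44 K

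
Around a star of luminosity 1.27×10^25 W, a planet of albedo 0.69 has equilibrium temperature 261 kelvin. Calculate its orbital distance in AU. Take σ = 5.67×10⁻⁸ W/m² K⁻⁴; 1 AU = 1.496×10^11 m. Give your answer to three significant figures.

The flux needed for this T is 4σT⁴/(1−0.69) = 3395 W/m².
From L = 4πd²S, d = √(1.27×10^25/(4π·3395)) = 1.725×10^10 m = 0.1153 AU.

0.115 AU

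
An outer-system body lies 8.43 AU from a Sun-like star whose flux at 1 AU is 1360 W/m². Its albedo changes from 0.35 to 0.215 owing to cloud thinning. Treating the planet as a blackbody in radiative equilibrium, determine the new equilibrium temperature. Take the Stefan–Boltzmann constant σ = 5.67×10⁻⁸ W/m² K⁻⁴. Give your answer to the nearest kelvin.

90 K

By the inverse-square law, S = 1360/8.43² = 19.14 W/m².
With the new albedo, S(1−α₂)/4 = 3.756 W/m², so T₂ = 90.21 K.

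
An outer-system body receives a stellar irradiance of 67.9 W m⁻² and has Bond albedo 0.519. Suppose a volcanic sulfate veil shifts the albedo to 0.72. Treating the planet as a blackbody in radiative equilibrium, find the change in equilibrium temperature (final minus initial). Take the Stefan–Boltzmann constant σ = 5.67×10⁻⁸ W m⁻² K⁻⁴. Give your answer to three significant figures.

Before: T₁ = [67.90·0.481/(4σ)]^(1/4) = 109.5 K.
Final:   T₂ = [S(1−0.72)/(4σ)]^(1/4) = 95.69 K.
Change: 95.69 − 109.5 = -13.86 K.

-13.9 kelvin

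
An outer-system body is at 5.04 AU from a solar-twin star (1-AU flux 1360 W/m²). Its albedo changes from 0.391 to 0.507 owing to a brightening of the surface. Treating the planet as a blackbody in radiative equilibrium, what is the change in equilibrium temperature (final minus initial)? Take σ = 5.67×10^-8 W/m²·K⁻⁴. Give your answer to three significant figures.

-5.63 K

Flux at the orbit: S = 1360/(5.04)² = 53.54 W/m².
Initial: T₁ = [S(1−0.391)/(4σ)]^(1/4) = 109.5 K.
After:  T₂ = [53.54·0.493/(4σ)]^(1/4) = 103.9 K.
ΔT = T₂ − T₁ = -5.634 K.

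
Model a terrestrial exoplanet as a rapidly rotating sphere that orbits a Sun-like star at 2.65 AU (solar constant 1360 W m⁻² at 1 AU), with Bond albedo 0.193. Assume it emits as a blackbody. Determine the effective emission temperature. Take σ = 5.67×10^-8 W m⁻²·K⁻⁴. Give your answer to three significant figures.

Flux at the orbit: S = 1360/(2.65)² = 193.7 W m⁻².
Averaging over the sphere, the absorbed flux is S(1−α)/4 = 39.07 W m⁻².
In equilibrium σT⁴ equals this, so T = 162.0 K.

162 kelvin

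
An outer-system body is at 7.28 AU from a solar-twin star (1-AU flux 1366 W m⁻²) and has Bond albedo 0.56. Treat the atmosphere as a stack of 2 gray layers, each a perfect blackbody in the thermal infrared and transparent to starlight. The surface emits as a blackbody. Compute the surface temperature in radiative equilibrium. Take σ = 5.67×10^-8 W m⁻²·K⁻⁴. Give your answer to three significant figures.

By the inverse-square law, S = 1366/7.28² = 25.77 W m⁻².
OLR = S(1−α)/4 = 2.835 W m⁻²; the top layer radiates at T_e = 84.09 K.
With N = 2 opaque layers, T_s = (N+1)^(1/4)·T_e = 3^(1/4)·84.09 = 110.7 K.

111 kelvin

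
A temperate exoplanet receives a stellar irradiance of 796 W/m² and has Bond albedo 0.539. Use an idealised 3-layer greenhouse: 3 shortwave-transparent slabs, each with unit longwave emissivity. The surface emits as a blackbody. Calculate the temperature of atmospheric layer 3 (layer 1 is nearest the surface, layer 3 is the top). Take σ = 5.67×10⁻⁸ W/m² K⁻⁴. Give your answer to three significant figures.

OLR = S(1−α)/4 = 91.74 W/m²; the top layer radiates at T_e = 200.6 K.
In the N-layer model, layer k (counted from the surface) has T_k = (N+1−k)^(1/4)·T_e.
T_3 = (1)^(1/4)·200.6 = 200.6 K.

201 K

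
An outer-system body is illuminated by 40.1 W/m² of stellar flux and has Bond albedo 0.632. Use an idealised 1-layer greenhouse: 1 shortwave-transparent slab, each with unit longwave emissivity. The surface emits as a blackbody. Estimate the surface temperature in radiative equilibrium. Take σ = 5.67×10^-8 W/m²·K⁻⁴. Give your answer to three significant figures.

107 kelvin

Top-of-atmosphere balance: σT_e⁴ = S(1−α)/4 = 3.689 W/m² → T_e = 89.81 K.
For an N-layer opaque stack, T_s⁴ = (N+1)T_e⁴, hence T_s = (2)^(1/4)×89.81 K = 106.8 K.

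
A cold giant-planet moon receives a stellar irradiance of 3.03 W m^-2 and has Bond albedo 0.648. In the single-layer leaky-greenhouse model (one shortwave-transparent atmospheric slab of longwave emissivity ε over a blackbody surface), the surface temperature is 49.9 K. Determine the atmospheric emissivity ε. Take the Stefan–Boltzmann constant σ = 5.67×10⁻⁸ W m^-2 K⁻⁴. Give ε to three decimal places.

0.483

TOA balance gives T_e = 46.57 K.
T_s⁴ = T_e⁴·2/(2−ε) → ε = 2 − 2(T_e/T_s)⁴ = 2 − 2·(46.57/49.9)⁴ = 0.4831.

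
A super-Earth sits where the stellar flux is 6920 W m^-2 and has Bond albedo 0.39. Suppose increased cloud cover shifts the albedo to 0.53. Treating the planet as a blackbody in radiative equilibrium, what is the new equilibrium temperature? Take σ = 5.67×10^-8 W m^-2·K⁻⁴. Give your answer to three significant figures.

T₂ = [S(1−α₂)/(4σ)]^(1/4) = [6920·0.47/(4σ)]^(1/4) = 346.1 K.

346 kelvin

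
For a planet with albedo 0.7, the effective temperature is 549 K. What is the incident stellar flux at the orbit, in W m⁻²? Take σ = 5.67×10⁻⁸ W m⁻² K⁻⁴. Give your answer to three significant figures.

68700 W m⁻²

Invert the energy balance for S: S = 4σT⁴/(1−α).
σT⁴ = 5.67×10⁻⁸·(549)⁴ = 5151 W m⁻².
So S = 4×5151/(1−0.7) = 68680 W m⁻².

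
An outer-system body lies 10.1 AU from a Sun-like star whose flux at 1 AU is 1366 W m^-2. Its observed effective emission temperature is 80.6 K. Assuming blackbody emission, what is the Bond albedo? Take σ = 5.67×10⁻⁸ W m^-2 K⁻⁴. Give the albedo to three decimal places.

0.285

By the inverse-square law, S = 1366/10.1² = 13.39 W m^-2.
Rearranging the radiative balance, α = 1 − 4σT⁴/S.
4σT⁴ = 4·5.67×10⁻⁸·(80.6)⁴ = 9.572 W m^-2.
1−α = 9.572/13.39 = 0.7148, so α = 0.2852.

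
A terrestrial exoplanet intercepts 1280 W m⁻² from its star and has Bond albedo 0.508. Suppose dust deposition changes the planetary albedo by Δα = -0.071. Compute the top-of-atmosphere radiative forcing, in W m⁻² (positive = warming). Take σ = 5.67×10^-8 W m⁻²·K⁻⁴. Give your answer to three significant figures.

22.7 W m⁻²

The change in absorbed flux is Δ[S(1−α)/4] = −SΔα/4 = 22.72 W m⁻².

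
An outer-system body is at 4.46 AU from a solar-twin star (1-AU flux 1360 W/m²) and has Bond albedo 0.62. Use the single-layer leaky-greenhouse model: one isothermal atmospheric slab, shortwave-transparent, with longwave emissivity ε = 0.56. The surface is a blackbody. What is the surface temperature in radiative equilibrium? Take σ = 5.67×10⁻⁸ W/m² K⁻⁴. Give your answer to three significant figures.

Flux at the orbit: S = 1360/(4.46)² = 68.37 W/m².
At the top of the atmosphere, σT_e⁴ = S(1−α)/4 = 6.495 W/m², giving T_e = 103.5 K.
Surface balance with a leaky layer gives σT_s⁴ = σT_e⁴·2/(2−ε), so T_s = T_e·[2/(2−0.56)]^(1/4) = 112.3 K.

112 kelvin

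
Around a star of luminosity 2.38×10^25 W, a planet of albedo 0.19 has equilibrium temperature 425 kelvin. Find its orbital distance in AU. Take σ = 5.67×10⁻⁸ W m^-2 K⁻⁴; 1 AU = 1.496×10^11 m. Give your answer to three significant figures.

Required flux: S = 4σT⁴/(1−α) = 9135 W m^-2.
Then d = [L/(4πS)]^(1/2) = 1.440×10^10 m, i.e. 0.09625 AU.

0.0962 AU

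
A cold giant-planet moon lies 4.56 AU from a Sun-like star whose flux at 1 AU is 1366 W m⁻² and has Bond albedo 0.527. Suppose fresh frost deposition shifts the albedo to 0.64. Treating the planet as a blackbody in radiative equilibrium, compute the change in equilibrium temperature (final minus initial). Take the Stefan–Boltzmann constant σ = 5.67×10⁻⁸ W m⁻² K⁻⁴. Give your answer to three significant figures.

-7.14 kelvin

Irradiance scales as 1/d², so S = 1366 W m⁻² × (1/4.56)² = 65.69 W m⁻².
Before: T₁ = [65.69·0.473/(4σ)]^(1/4) = 108.2 K.
With α = 0.64, T₂ = 101.1 K.
ΔT = T₂ − T₁ = -7.137 K.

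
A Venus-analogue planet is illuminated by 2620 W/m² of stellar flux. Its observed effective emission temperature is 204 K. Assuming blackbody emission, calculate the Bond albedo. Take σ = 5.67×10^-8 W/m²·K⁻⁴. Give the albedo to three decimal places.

0.850

From σT⁴ = S(1−α)/4 we invert for α: 1−α = 4σT⁴/S.
4σT⁴ = 4·5.67×10⁻⁸·(204)⁴ = 392.8 W/m².
Hence α = 1 − 392.8/2620 = 0.8501.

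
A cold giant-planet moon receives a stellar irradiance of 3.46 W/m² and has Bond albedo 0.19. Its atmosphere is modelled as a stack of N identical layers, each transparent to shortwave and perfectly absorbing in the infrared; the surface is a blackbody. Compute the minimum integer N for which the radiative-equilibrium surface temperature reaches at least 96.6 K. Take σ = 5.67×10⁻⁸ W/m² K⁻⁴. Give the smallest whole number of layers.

7

OLR = S(1−α)/4 = 0.7006 W/m²; the top layer radiates at T_e = 59.29 K.
T_s = (N+1)^(1/4)·T_e ≥ 96.6 K requires N+1 ≥ (T_s/T_e)⁴ = (96.6/59.29)⁴ = 7.047.
The minimum whole number is N = 7.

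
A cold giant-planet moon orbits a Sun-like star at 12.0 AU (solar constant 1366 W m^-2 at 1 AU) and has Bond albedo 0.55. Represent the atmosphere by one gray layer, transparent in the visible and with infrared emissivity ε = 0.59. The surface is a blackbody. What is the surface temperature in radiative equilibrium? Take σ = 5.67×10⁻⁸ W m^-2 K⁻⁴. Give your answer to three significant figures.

By the inverse-square law, S = 1366/12.0² = 9.486 W m^-2.
The planet radiates to space at T_e = [S(1−α)/(4σ)]^(1/4) = 65.87 K.
For a single slab of emissivity ε, T_s⁴ = 2T_e⁴/(2−ε); thus T_s = 65.87·(1.418)^(1/4) = 71.88 K.

71.9 K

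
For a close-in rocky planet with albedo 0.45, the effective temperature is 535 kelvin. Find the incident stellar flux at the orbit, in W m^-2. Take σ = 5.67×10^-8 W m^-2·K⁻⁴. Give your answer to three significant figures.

Invert the energy balance for S: S = 4σT⁴/(1−α).
The emitted flux is σT⁴ = 4645 W m^-2.
S = 4·4645/0.55 = 33780 W m^-2.

33800 W m^-2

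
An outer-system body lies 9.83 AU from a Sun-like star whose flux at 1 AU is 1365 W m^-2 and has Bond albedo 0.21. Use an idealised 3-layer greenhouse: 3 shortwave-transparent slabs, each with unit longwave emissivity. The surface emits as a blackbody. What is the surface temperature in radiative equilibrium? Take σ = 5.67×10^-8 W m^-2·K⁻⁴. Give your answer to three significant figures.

118 kelvin

Flux at the orbit: S = 1365/(9.83)² = 14.13 W m^-2.
OLR = S(1−α)/4 = 2.790 W m^-2; the top layer radiates at T_e = 83.75 K.
Layer-by-layer balance gives σT_s⁴ = (N+1)σT_e⁴, so T_s = 4^¼·83.75 = 118.4 K.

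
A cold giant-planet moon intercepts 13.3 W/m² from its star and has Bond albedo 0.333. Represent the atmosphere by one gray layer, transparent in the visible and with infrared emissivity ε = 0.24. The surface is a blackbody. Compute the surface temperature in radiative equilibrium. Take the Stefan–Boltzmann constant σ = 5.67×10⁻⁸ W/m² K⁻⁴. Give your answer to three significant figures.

The planet radiates to space at T_e = [S(1−α)/(4σ)]^(1/4) = 79.08 K.
For a single slab of emissivity ε, T_s⁴ = 2T_e⁴/(2−ε); thus T_s = 79.08·(1.136)^(1/4) = 81.65 K.

81.7 K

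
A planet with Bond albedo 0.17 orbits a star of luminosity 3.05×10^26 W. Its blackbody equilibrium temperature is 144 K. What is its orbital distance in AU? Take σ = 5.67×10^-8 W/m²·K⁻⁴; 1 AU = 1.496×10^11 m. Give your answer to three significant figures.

The flux needed for this T is 4σT⁴/(1−0.17) = 117.5 W/m².
From L = 4πd²S, d = √(3.05×10^26/(4π·117.5)) = 4.545×10^11 m = 3.038 AU.

3.04 AU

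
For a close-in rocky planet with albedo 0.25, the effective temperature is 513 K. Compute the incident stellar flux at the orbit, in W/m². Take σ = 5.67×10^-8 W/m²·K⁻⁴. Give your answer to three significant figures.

From S(1−α)/4 = σT⁴: S = 4σT⁴/(1−α).
σT⁴ = 5.67×10⁻⁸·(513)⁴ = 3927 W/m².
So S = 4×3927/(1−0.25) = 20940 W/m².

20900 W/m²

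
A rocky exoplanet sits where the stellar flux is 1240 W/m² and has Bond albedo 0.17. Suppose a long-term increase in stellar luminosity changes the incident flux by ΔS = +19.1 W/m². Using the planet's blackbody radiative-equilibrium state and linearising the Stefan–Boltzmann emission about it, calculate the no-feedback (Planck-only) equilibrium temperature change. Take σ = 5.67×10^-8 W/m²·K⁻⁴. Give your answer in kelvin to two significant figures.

1.0 kelvin

Reference equilibrium: T_e = [S(1−α)/(4σ)]^(1/4) = 259.5 K.
Only a fraction (1−α) is absorbed and it's spread over 4πR², so ΔF = (1−α)ΔS/4 = 3.963 W/m².
Planck response: λ_P = 4σT_e³ = 4·5.67×10⁻⁸·(259.5)³ = 3.965 W/m²/K.
Hence the no-feedback warming is ΔF/(4σT_e³) = 0.999 K.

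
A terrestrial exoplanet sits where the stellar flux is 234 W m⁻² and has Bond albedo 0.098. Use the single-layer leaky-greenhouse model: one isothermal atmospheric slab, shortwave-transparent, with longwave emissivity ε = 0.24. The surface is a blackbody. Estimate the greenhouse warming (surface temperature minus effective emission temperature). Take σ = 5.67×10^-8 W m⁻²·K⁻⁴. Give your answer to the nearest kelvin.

Effective emission temperature (TOA balance): σT_e⁴ = S(1−α)/4 = 52.77 W m⁻² → T_e = 174.7 K.
The surface balance (absorbed SW + ε·downward IR = σT_s⁴) with T_a⁴ = T_s⁴/2 reduces to T_s = T_e·[2/(2−ε)]^¼ = 180.3 K.
The atmosphere warms the surface by 5.672 K.

6 K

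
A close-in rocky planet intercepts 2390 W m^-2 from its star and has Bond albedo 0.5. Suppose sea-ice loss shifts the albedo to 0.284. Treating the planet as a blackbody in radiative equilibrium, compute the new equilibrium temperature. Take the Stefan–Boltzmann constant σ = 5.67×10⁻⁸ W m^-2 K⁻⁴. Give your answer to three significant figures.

295 kelvin

New equilibrium: T₂ = [(1−0.284)·2390/(4σ)]^(1/4) = 294.7 K.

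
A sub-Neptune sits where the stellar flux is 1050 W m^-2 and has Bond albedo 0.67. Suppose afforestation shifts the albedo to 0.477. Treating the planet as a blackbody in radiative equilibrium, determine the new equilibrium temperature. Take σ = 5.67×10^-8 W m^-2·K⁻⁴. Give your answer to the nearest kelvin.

New equilibrium: T₂ = [(1−0.477)·1050/(4σ)]^(1/4) = 221.8 K.

222 K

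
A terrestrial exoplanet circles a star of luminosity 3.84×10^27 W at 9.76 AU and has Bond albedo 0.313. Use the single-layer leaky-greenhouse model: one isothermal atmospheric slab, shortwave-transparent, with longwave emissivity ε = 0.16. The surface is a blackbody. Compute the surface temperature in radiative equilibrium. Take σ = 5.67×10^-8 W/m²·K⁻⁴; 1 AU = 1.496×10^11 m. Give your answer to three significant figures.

147 K

d = 9.76 × 1.496×10^11 m = 1.460×10^12 m.
Spreading L over a sphere of radius d: S = 3.84×10^27/(4π·1.46×10^12²) = 143.3 W/m².
At the top of the atmosphere, σT_e⁴ = S(1−α)/4 = 24.62 W/m², giving T_e = 144.4 K.
Surface balance with a leaky layer gives σT_s⁴ = σT_e⁴·2/(2−ε), so T_s = T_e·[2/(2−0.16)]^(1/4) = 147.4 K.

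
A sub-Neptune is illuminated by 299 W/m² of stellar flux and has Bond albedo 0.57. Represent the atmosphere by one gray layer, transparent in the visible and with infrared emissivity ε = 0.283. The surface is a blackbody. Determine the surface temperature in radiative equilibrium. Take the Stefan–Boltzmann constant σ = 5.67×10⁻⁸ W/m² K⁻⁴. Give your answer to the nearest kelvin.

160 K

The planet radiates to space at T_e = [S(1−α)/(4σ)]^(1/4) = 154.3 K.
The surface balance (absorbed SW + ε·downward IR = σT_s⁴) with T_a⁴ = T_s⁴/2 reduces to T_s = T_e·[2/(2−ε)]^¼ = 160.3 K.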